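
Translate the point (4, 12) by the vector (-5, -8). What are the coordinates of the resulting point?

Translation by (-5, -8) (homogeneous matrix [[1, 0, -5], [0, 1, -8], [0, 0, 1]]):
x' = 4 + -5 = -1
y' = 12 + -8 = 4
Result: (-1, 4)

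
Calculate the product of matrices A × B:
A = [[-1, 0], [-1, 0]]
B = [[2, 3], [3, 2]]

Matrix multiplication:
C[0][0] = -1×2 + 0×3 = -2
C[0][1] = -1×3 + 0×2 = -3
C[1][0] = -1×2 + 0×3 = -2
C[1][1] = -1×3 + 0×2 = -3
Result: [[-2, -3], [-2, -3]]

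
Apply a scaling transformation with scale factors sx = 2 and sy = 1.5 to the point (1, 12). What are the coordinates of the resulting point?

Scaling matrix:
[[2, 0], [0, 1.50]]
Result: (1 × 2, 12 × 1.5) = (2, 18)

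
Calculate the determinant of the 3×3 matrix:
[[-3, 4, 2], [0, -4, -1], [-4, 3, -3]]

Expansion along first row:
det = -3·det([[-4,-1],[3,-3]]) - 4·det([[0,-1],[-4,-3]]) + 2·det([[0,-4],[-4,3]])
    = -3·(-4·-3 - -1·3) - 4·(0·-3 - -1·-4) + 2·(0·3 - -4·-4)
    = -3·15 - 4·-4 + 2·-16
    = -45 + 16 + -32 = -61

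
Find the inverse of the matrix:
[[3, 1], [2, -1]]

For [[a,b],[c,d]], inverse = (1/det)·[[d,-b],[-c,a]]
det = (3)(-1) - (1)(2) = -3 - 2 = -5
Inverse = (1/-5)·[[-1, -1], [-2, 3]]
= [[1/5, 1/5], [2/5, -3/5]]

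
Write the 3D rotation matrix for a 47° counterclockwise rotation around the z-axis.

Rotation matrix for counterclockwise 47° around z-axis:
cos(47°) = 0.6820, sin(47°) = 0.7314
Result: [[0.6820, -0.7314, 0], [0.7314, 0.6820, 0], [0, 0, 1]]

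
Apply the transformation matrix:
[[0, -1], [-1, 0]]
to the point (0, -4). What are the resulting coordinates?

Matrix multiplication:
[[0, -1], [-1, 0]] × [0, -4]ᵀ
= [(0)(0) + (-1)(-4), (-1)(0) + (0)(-4)]ᵀ
= [4, 0]ᵀ
Result: (4, 0)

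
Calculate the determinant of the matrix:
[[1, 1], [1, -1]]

For a 2×2 matrix [[a, b], [c, d]], det = ad - bc
det = (1)(-1) - (1)(1) = -1 - 1 = -2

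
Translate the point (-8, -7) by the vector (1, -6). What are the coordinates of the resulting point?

Translation by (1, -6) (homogeneous matrix [[1, 0, 1], [0, 1, -6], [0, 0, 1]]):
x' = -8 + 1 = -7
y' = -7 + -6 = -13
Result: (-7, -13)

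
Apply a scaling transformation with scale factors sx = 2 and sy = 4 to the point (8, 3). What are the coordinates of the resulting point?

Scaling matrix:
[[2, 0], [0, 4]]
Result: (8 × 2, 3 × 4) = (16, 12)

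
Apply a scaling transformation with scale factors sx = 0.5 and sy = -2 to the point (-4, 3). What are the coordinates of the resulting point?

Scaling matrix:
[[0.50, 0], [0, -2]]
Result: (-4 × 0.5, 3 × -2) = (-2, -6)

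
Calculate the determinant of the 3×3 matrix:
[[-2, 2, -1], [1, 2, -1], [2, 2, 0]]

Expansion along first row:
det = -2·det([[2,-1],[2,0]]) - 2·det([[1,-1],[2,0]]) + -1·det([[1,2],[2,2]])
    = -2·(2·0 - -1·2) - 2·(1·0 - -1·2) + -1·(1·2 - 2·2)
    = -2·2 - 2·2 + -1·-2
    = -4 + -4 + 2 = -6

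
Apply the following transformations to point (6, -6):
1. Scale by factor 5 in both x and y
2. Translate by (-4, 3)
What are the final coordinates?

Step 1: Scale (6, -6) by 5 → (30, -30)
Step 2: Translate by (-4, 3) → (26, -27)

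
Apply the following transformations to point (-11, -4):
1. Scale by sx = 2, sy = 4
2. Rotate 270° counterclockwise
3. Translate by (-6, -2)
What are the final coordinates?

Step 1: Scale → (-22, -16)
Step 2: Rotate 270° → (-16, 22)
Step 3: Translate → (-22, 20)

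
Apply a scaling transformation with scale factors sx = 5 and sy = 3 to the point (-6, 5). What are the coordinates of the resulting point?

Scaling matrix:
[[5, 0], [0, 3]]
Result: (-6 × 5, 5 × 3) = (-30, 15)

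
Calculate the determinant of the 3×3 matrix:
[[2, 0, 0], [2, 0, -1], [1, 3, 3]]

Expansion along first row:
det = 2·det([[0,-1],[3,3]]) - 0·det([[2,-1],[1,3]]) + 0·det([[2,0],[1,3]])
    = 2·(0·3 - -1·3) - 0·(2·3 - -1·1) + 0·(2·3 - 0·1)
    = 2·3 - 0·7 + 0·6
    = 6 + 0 + 0 = 6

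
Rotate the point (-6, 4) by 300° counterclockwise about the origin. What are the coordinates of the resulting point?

Rotation matrix for 300°: [[cos 300°, -sin 300°], [sin 300°, cos 300°]] ≈ [[0.500000, 0.866025], [-0.866025, 0.500000]]
[[0.500000, 0.866025], [-0.866025, 0.500000]] × [-6, 4]ᵀ ≈ [0.4641, 7.1962]ᵀ
Result: (0.4641, 7.1962)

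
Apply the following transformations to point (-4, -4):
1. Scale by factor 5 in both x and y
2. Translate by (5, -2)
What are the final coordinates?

Step 1: Scale (-4, -4) by 5 → (-20, -20)
Step 2: Translate by (5, -2) → (-15, -22)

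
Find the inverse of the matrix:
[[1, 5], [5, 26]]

For [[a,b],[c,d]], inverse = (1/det)·[[d,-b],[-c,a]]
det = (1)(26) - (5)(5) = 26 - 25 = 1
Inverse = [[26, -5], [-5, 1]]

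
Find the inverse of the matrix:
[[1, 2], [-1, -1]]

For [[a,b],[c,d]], inverse = (1/det)·[[d,-b],[-c,a]]
det = (1)(-1) - (2)(-1) = -1 - -2 = 1
Inverse = [[-1, -2], [1, 1]]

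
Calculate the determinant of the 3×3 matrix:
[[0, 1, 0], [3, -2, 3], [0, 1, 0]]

Expansion along first row:
det = 0·det([[-2,3],[1,0]]) - 1·det([[3,3],[0,0]]) + 0·det([[3,-2],[0,1]])
    = 0·(-2·0 - 3·1) - 1·(3·0 - 3·0) + 0·(3·1 - -2·0)
    = 0·-3 - 1·0 + 0·3
    = 0 + 0 + 0 = 0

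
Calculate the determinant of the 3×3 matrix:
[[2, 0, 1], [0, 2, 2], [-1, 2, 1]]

Expansion along first row:
det = 2·det([[2,2],[2,1]]) - 0·det([[0,2],[-1,1]]) + 1·det([[0,2],[-1,2]])
    = 2·(2·1 - 2·2) - 0·(0·1 - 2·-1) + 1·(0·2 - 2·-1)
    = 2·-2 - 0·2 + 1·2
    = -4 + 0 + 2 = -2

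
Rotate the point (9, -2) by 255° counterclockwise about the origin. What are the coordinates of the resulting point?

Rotation matrix for 255°: [[cos 255°, -sin 255°], [sin 255°, cos 255°]] ≈ [[-0.258819, 0.965926], [-0.965926, -0.258819]]
[[-0.258819, 0.965926], [-0.965926, -0.258819]] × [9, -2]ᵀ ≈ [-4.2612, -8.1757]ᵀ
Result: (-4.2612, -8.1757)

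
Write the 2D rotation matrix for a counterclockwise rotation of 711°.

Rotation matrix formula: [[cos θ, -sin θ], [sin θ, cos θ]]
For θ = 711°:
cos(711°) = 0.9877
sin(711°) = -0.1564
Result: [[0.9877, 0.1564], [-0.1564, 0.9877]]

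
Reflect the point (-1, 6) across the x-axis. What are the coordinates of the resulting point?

Reflection across x-axis: (-1, 6) → (-1, -6)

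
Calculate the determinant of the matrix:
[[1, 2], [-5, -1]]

For a 2×2 matrix [[a, b], [c, d]], det = ad - bc
det = (1)(-1) - (2)(-5) = -1 - -10 = 9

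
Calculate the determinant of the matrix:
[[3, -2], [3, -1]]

For a 2×2 matrix [[a, b], [c, d]], det = ad - bc
det = (3)(-1) - (-2)(3) = -3 - -6 = 3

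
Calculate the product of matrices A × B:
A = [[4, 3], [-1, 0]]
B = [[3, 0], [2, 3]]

Matrix multiplication:
C[0][0] = 4×3 + 3×2 = 18
C[0][1] = 4×0 + 3×3 = 9
C[1][0] = -1×3 + 0×2 = -3
C[1][1] = -1×0 + 0×3 = 0
Result: [[18, 9], [-3, 0]]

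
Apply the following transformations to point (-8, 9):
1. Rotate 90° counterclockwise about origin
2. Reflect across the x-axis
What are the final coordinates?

Step 1: Rotate 90° → (-9, -8)
Step 2: Reflect across x-axis → (-9, 8)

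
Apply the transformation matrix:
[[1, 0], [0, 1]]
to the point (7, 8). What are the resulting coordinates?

Matrix multiplication:
[[1, 0], [0, 1]] × [7, 8]ᵀ
= [(1)(7) + (0)(8), (0)(7) + (1)(8)]ᵀ
= [7, 8]ᵀ
Result: (7, 8)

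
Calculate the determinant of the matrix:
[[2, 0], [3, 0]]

For a 2×2 matrix [[a, b], [c, d]], det = ad - bc
det = (2)(0) - (0)(3) = 0 - 0 = 0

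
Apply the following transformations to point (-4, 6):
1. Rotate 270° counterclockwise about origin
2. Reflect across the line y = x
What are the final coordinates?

Step 1: Rotate 270° → (6, 4)
Step 2: Reflect across line y = x → (4, 6)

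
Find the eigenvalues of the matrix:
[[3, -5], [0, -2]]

Characteristic equation: det(A - λI) = 0
λ² - (trace)λ + (det) = 0
trace = 3 + -2 = 1, det = (3)(-2) - (-5)(0) = -6
λ² - (1)λ + (-6) = 0
λ = (1 ± √((1)² - 4·(-6))) / 2 = (1 ± √25) / 2
Solving: λ = -2, 3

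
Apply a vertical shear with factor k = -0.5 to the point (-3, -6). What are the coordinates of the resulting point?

Shear matrix for vertical shear with factor k = -0.5:
[[1, 0], [-0.50, 1]]
Result: (-3, -6) → (-3, -4.5)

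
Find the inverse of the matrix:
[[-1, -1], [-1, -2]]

For [[a,b],[c,d]], inverse = (1/det)·[[d,-b],[-c,a]]
det = (-1)(-2) - (-1)(-1) = 2 - 1 = 1
Inverse = [[-2, 1], [1, -1]]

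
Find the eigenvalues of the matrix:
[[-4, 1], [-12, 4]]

Characteristic equation: det(A - λI) = 0
λ² - (trace)λ + (det) = 0
trace = -4 + 4 = 0, det = (-4)(4) - (1)(-12) = -4
λ² - (0)λ + (-4) = 0
λ = (0 ± √((0)² - 4·(-4))) / 2 = (0 ± √16) / 2
Solving: λ = -2, 2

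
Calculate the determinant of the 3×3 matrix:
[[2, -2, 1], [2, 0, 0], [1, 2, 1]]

Expansion along first row:
det = 2·det([[0,0],[2,1]]) - -2·det([[2,0],[1,1]]) + 1·det([[2,0],[1,2]])
    = 2·(0·1 - 0·2) - -2·(2·1 - 0·1) + 1·(2·2 - 0·1)
    = 2·0 - -2·2 + 1·4
    = 0 + 4 + 4 = 8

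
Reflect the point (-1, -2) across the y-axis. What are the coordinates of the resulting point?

Reflection across y-axis: (-1, -2) → (1, -2)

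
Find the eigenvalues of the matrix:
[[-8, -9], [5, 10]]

Characteristic equation: det(A - λI) = 0
λ² - (trace)λ + (det) = 0
trace = -8 + 10 = 2, det = (-8)(10) - (-9)(5) = -35
λ² - (2)λ + (-35) = 0
λ = (2 ± √((2)² - 4·(-35))) / 2 = (2 ± √144) / 2
Solving: λ = -5, 7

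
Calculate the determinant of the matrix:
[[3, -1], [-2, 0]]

For a 2×2 matrix [[a, b], [c, d]], det = ad - bc
det = (3)(0) - (-1)(-2) = 0 - 2 = -2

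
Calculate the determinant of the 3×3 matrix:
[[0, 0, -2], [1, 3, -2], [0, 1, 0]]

Expansion along first row:
det = 0·det([[3,-2],[1,0]]) - 0·det([[1,-2],[0,0]]) + -2·det([[1,3],[0,1]])
    = 0·(3·0 - -2·1) - 0·(1·0 - -2·0) + -2·(1·1 - 3·0)
    = 0·2 - 0·0 + -2·1
    = 0 + 0 + -2 = -2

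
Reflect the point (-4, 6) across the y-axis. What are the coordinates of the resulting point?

Reflection across y-axis: (-4, 6) → (4, 6)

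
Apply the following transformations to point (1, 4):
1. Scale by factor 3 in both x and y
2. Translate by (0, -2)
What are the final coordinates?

Step 1: Scale (1, 4) by 3 → (3, 12)
Step 2: Translate by (0, -2) → (3, 10)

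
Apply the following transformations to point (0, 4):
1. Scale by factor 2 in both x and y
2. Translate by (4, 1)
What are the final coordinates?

Step 1: Scale (0, 4) by 2 → (0, 8)
Step 2: Translate by (4, 1) → (4, 9)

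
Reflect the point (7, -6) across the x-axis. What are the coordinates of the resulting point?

Reflection across x-axis: (7, -6) → (7, 6)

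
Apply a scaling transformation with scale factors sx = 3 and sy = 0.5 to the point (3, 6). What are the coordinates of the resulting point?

Scaling matrix:
[[3, 0], [0, 0.50]]
Result: (3 × 3, 6 × 0.5) = (9, 3)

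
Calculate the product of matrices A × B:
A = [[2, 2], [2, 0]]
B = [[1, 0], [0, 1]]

Matrix multiplication:
C[0][0] = 2×1 + 2×0 = 2
C[0][1] = 2×0 + 2×1 = 2
C[1][0] = 2×1 + 0×0 = 2
C[1][1] = 2×0 + 0×1 = 0
Result: [[2, 2], [2, 0]]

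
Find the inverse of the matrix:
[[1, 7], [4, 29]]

For [[a,b],[c,d]], inverse = (1/det)·[[d,-b],[-c,a]]
det = (1)(29) - (7)(4) = 29 - 28 = 1
Inverse = [[29, -7], [-4, 1]]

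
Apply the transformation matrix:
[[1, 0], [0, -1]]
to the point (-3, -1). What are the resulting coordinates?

Matrix multiplication:
[[1, 0], [0, -1]] × [-3, -1]ᵀ
= [(1)(-3) + (0)(-1), (0)(-3) + (-1)(-1)]ᵀ
= [-3, 1]ᵀ
Result: (-3, 1)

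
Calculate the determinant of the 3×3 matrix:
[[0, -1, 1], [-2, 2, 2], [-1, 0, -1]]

Expansion along first row:
det = 0·det([[2,2],[0,-1]]) - -1·det([[-2,2],[-1,-1]]) + 1·det([[-2,2],[-1,0]])
    = 0·(2·-1 - 2·0) - -1·(-2·-1 - 2·-1) + 1·(-2·0 - 2·-1)
    = 0·-2 - -1·4 + 1·2
    = 0 + 4 + 2 = 6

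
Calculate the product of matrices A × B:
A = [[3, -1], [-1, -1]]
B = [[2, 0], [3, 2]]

Matrix multiplication:
C[0][0] = 3×2 + -1×3 = 3
C[0][1] = 3×0 + -1×2 = -2
C[1][0] = -1×2 + -1×3 = -5
C[1][1] = -1×0 + -1×2 = -2
Result: [[3, -2], [-5, -2]]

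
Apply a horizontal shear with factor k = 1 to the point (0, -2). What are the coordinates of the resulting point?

Shear matrix for horizontal shear with factor k = 1:
[[1, 1], [0, 1]]
Result: (0, -2) → (-2, -2)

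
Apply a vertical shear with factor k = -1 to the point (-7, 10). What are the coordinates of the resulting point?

Shear matrix for vertical shear with factor k = -1:
[[1, 0], [-1, 1]]
Result: (-7, 10) → (-7, 17)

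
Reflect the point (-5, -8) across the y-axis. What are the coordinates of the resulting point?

Reflection across y-axis: (-5, -8) → (5, -8)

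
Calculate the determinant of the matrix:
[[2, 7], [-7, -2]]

For a 2×2 matrix [[a, b], [c, d]], det = ad - bc
det = (2)(-2) - (7)(-7) = -4 - -49 = 45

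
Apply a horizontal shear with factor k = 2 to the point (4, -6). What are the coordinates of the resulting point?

Shear matrix for horizontal shear with factor k = 2:
[[1, 2], [0, 1]]
Result: (4, -6) → (-8, -6)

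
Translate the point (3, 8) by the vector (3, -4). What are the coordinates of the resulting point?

Translation by (3, -4) (homogeneous matrix [[1, 0, 3], [0, 1, -4], [0, 0, 1]]):
x' = 3 + 3 = 6
y' = 8 + -4 = 4
Result: (6, 4)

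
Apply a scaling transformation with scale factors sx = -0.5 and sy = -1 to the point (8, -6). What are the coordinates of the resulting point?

Scaling matrix:
[[-0.50, 0], [0, -1]]
Result: (8 × -0.5, -6 × -1) = (-4, 6)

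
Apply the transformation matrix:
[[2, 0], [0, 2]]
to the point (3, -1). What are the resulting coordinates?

Matrix multiplication:
[[2, 0], [0, 2]] × [3, -1]ᵀ
= [(2)(3) + (0)(-1), (0)(3) + (2)(-1)]ᵀ
= [6, -2]ᵀ
Result: (6, -2)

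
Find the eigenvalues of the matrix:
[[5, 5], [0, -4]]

Characteristic equation: det(A - λI) = 0
λ² - (trace)λ + (det) = 0
trace = 5 + -4 = 1, det = (5)(-4) - (5)(0) = -20
λ² - (1)λ + (-20) = 0
λ = (1 ± √((1)² - 4·(-20))) / 2 = (1 ± √81) / 2
Solving: λ = -4, 5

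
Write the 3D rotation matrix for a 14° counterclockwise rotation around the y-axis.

Rotation matrix for counterclockwise 14° around y-axis:
cos(14°) = 0.9703, sin(14°) = 0.2419
Result: [[0.9703, 0, 0.2419], [0, 1, 0], [-0.2419, 0, 0.9703]]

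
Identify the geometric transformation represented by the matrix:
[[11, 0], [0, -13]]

This matrix represents: non-uniform scaling by sx = 11, sy = -13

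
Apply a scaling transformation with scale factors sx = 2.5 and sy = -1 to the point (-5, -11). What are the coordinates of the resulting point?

Scaling matrix:
[[2.50, 0], [0, -1]]
Result: (-5 × 2.5, -11 × -1) = (-12.5, 11)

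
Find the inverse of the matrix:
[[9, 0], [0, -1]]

For [[a,b],[c,d]], inverse = (1/det)·[[d,-b],[-c,a]]
det = (9)(-1) - (0)(0) = -9 - 0 = -9
Inverse = (1/-9)·[[-1, 0], [0, 9]]
= [[1/9, 0], [0, -1]]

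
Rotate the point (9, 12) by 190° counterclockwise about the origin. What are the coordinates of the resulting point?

Rotation matrix for 190°: [[cos 190°, -sin 190°], [sin 190°, cos 190°]] ≈ [[-0.984808, 0.173648], [-0.173648, -0.984808]]
[[-0.984808, 0.173648], [-0.173648, -0.984808]] × [9, 12]ᵀ ≈ [-6.7795, -13.3805]ᵀ
Result: (-6.7795, -13.3805)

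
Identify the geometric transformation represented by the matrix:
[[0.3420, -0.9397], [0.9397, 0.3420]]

This matrix represents: rotation by 70° counterclockwise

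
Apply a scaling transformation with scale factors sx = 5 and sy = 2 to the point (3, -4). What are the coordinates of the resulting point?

Scaling matrix:
[[5, 0], [0, 2]]
Result: (3 × 5, -4 × 2) = (15, -8)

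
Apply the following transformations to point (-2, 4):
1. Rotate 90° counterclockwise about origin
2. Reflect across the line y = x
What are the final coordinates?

Step 1: Rotate 90° → (-4, -2)
Step 2: Reflect across line y = x → (-2, -4)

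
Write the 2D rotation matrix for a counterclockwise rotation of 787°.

Rotation matrix formula: [[cos θ, -sin θ], [sin θ, cos θ]]
For θ = 787°:
cos(787°) = 0.3907
sin(787°) = 0.9205
Result: [[0.3907, -0.9205], [0.9205, 0.3907]]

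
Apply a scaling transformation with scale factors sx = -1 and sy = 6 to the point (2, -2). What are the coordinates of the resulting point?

Scaling matrix:
[[-1, 0], [0, 6]]
Result: (2 × -1, -2 × 6) = (-2, -12)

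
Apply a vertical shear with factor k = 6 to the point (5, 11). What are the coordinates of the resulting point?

Shear matrix for vertical shear with factor k = 6:
[[1, 0], [6, 1]]
Result: (5, 11) → (5, 41)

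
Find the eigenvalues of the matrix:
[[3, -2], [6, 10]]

Characteristic equation: det(A - λI) = 0
λ² - (trace)λ + (det) = 0
trace = 3 + 10 = 13, det = (3)(10) - (-2)(6) = 42
λ² - (13)λ + (42) = 0
λ = (13 ± √((13)² - 4·(42))) / 2 = (13 ± √1) / 2
Solving: λ = 6, 7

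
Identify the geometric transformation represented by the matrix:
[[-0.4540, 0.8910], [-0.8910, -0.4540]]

This matrix represents: rotation by 243° counterclockwise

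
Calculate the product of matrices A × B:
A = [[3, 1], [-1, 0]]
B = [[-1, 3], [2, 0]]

Matrix multiplication:
C[0][0] = 3×-1 + 1×2 = -1
C[0][1] = 3×3 + 1×0 = 9
C[1][0] = -1×-1 + 0×2 = 1
C[1][1] = -1×3 + 0×0 = -3
Result: [[-1, 9], [1, -3]]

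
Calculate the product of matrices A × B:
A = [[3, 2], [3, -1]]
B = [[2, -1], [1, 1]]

Matrix multiplication:
C[0][0] = 3×2 + 2×1 = 8
C[0][1] = 3×-1 + 2×1 = -1
C[1][0] = 3×2 + -1×1 = 5
C[1][1] = 3×-1 + -1×1 = -4
Result: [[8, -1], [5, -4]]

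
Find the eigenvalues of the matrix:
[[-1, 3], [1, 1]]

Characteristic equation: det(A - λI) = 0
λ² - (trace)λ + (det) = 0
trace = -1 + 1 = 0, det = (-1)(1) - (3)(1) = -4
λ² - (0)λ + (-4) = 0
λ = (0 ± √((0)² - 4·(-4))) / 2 = (0 ± √16) / 2
Solving: λ = -2, 2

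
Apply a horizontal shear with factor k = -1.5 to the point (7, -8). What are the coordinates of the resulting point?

Shear matrix for horizontal shear with factor k = -1.5:
[[1, -1.50], [0, 1]]
Result: (7, -8) → (19, -8)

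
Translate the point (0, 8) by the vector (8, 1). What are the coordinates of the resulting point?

Translation by (8, 1) (homogeneous matrix [[1, 0, 8], [0, 1, 1], [0, 0, 1]]):
x' = 0 + 8 = 8
y' = 8 + 1 = 9
Result: (8, 9)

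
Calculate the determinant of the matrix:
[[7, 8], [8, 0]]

For a 2×2 matrix [[a, b], [c, d]], det = ad - bc
det = (7)(0) - (8)(8) = 0 - 64 = -64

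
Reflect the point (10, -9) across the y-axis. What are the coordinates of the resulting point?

Reflection across y-axis: (10, -9) → (-10, -9)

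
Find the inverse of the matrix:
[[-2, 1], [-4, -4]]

For [[a,b],[c,d]], inverse = (1/det)·[[d,-b],[-c,a]]
det = (-2)(-4) - (1)(-4) = 8 - -4 = 12
Inverse = (1/12)·[[-4, -1], [4, -2]]
= [[-1/3, -1/12], [1/3, -1/6]]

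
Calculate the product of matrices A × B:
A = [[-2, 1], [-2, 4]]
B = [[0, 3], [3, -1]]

Matrix multiplication:
C[0][0] = -2×0 + 1×3 = 3
C[0][1] = -2×3 + 1×-1 = -7
C[1][0] = -2×0 + 4×3 = 12
C[1][1] = -2×3 + 4×-1 = -10
Result: [[3, -7], [12, -10]]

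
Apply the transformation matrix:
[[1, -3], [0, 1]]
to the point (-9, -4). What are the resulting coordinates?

Matrix multiplication:
[[1, -3], [0, 1]] × [-9, -4]ᵀ
= [(1)(-9) + (-3)(-4), (0)(-9) + (1)(-4)]ᵀ
= [3, -4]ᵀ
Result: (3, -4)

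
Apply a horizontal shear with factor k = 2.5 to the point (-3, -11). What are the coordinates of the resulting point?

Shear matrix for horizontal shear with factor k = 2.5:
[[1, 2.50], [0, 1]]
Result: (-3, -11) → (-30.5, -11)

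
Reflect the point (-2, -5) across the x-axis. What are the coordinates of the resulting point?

Reflection across x-axis: (-2, -5) → (-2, 5)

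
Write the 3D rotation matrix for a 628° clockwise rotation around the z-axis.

Rotation matrix for clockwise 628° around z-axis:
A clockwise rotation by 628° is a counterclockwise rotation by -628°.
cos(-628°) = -0.0349, sin(-628°) = 0.9994
Result: [[-0.0349, -0.9994, 0], [0.9994, -0.0349, 0], [0, 0, 1]]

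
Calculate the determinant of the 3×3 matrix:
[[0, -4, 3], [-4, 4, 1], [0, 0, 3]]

Expansion along first row:
det = 0·det([[4,1],[0,3]]) - -4·det([[-4,1],[0,3]]) + 3·det([[-4,4],[0,0]])
    = 0·(4·3 - 1·0) - -4·(-4·3 - 1·0) + 3·(-4·0 - 4·0)
    = 0·12 - -4·-12 + 3·0
    = 0 + -48 + 0 = -48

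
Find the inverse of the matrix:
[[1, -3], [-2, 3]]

For [[a,b],[c,d]], inverse = (1/det)·[[d,-b],[-c,a]]
det = (1)(3) - (-3)(-2) = 3 - 6 = -3
Inverse = (1/-3)·[[3, 3], [2, 1]]
= [[-1, -1], [-2/3, -1/3]]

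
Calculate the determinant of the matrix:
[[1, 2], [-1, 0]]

For a 2×2 matrix [[a, b], [c, d]], det = ad - bc
det = (1)(0) - (2)(-1) = 0 - -2 = 2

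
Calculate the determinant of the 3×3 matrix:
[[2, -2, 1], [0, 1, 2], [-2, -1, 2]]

Expansion along first row:
det = 2·det([[1,2],[-1,2]]) - -2·det([[0,2],[-2,2]]) + 1·det([[0,1],[-2,-1]])
    = 2·(1·2 - 2·-1) - -2·(0·2 - 2·-2) + 1·(0·-1 - 1·-2)
    = 2·4 - -2·4 + 1·2
    = 8 + 8 + 2 = 18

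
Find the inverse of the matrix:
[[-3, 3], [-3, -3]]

For [[a,b],[c,d]], inverse = (1/det)·[[d,-b],[-c,a]]
det = (-3)(-3) - (3)(-3) = 9 - -9 = 18
Inverse = (1/18)·[[-3, -3], [3, -3]]
= [[-1/6, -1/6], [1/6, -1/6]]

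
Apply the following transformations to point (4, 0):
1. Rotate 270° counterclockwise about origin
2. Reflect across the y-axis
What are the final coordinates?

Step 1: Rotate 270° → (0, -4)
Step 2: Reflect across y-axis → (0, -4)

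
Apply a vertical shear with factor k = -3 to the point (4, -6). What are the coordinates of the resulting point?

Shear matrix for vertical shear with factor k = -3:
[[1, 0], [-3, 1]]
Result: (4, -6) → (4, -18)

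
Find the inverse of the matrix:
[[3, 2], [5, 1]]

For [[a,b],[c,d]], inverse = (1/det)·[[d,-b],[-c,a]]
det = (3)(1) - (2)(5) = 3 - 10 = -7
Inverse = (1/-7)·[[1, -2], [-5, 3]]
= [[-1/7, 2/7], [5/7, -3/7]]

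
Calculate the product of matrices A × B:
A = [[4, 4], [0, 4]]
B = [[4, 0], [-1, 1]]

Matrix multiplication:
C[0][0] = 4×4 + 4×-1 = 12
C[0][1] = 4×0 + 4×1 = 4
C[1][0] = 0×4 + 4×-1 = -4
C[1][1] = 0×0 + 4×1 = 4
Result: [[12, 4], [-4, 4]]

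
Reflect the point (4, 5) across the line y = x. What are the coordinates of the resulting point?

Reflection across line y = x: (4, 5) → (5, 4)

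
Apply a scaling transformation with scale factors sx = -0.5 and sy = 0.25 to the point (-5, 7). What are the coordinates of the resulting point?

Scaling matrix:
[[-0.50, 0], [0, 0.25]]
Result: (-5 × -0.5, 7 × 0.25) = (2.5, 1.75)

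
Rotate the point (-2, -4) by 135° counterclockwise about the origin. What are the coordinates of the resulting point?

Rotation matrix for 135°: [[cos 135°, -sin 135°], [sin 135°, cos 135°]] ≈ [[-0.707107, -0.707107], [0.707107, -0.707107]]
[[-0.707107, -0.707107], [0.707107, -0.707107]] × [-2, -4]ᵀ ≈ [4.2426, 1.4142]ᵀ
Result: (4.2426, 1.4142)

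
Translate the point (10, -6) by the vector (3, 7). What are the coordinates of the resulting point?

Translation by (3, 7) (homogeneous matrix [[1, 0, 3], [0, 1, 7], [0, 0, 1]]):
x' = 10 + 3 = 13
y' = -6 + 7 = 1
Result: (13, 1)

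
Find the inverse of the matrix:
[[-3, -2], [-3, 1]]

For [[a,b],[c,d]], inverse = (1/det)·[[d,-b],[-c,a]]
det = (-3)(1) - (-2)(-3) = -3 - 6 = -9
Inverse = (1/-9)·[[1, 2], [3, -3]]
= [[-1/9, -2/9], [-1/3, 1/3]]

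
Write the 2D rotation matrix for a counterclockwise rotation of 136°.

Rotation matrix formula: [[cos θ, -sin θ], [sin θ, cos θ]]
For θ = 136°:
cos(136°) = -0.7193
sin(136°) = 0.6947
Result: [[-0.7193, -0.6947], [0.6947, -0.7193]]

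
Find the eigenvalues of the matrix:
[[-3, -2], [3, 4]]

Characteristic equation: det(A - λI) = 0
λ² - (trace)λ + (det) = 0
trace = -3 + 4 = 1, det = (-3)(4) - (-2)(3) = -6
λ² - (1)λ + (-6) = 0
λ = (1 ± √((1)² - 4·(-6))) / 2 = (1 ± √25) / 2
Solving: λ = -2, 3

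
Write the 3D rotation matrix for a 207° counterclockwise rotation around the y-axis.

Rotation matrix for counterclockwise 207° around y-axis:
cos(207°) = -0.8910, sin(207°) = -0.4540
Result: [[-0.8910, 0, -0.4540], [0, 1, 0], [0.4540, 0, -0.8910]]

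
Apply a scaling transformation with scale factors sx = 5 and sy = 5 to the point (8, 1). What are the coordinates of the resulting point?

Scaling matrix:
[[5, 0], [0, 5]]
Result: (8 × 5, 1 × 5) = (40, 5)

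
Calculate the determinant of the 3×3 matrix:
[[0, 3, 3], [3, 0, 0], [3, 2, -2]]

Expansion along first row:
det = 0·det([[0,0],[2,-2]]) - 3·det([[3,0],[3,-2]]) + 3·det([[3,0],[3,2]])
    = 0·(0·-2 - 0·2) - 3·(3·-2 - 0·3) + 3·(3·2 - 0·3)
    = 0·0 - 3·-6 + 3·6
    = 0 + 18 + 18 = 36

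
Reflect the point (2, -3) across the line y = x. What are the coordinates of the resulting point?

Reflection across line y = x: (2, -3) → (-3, 2)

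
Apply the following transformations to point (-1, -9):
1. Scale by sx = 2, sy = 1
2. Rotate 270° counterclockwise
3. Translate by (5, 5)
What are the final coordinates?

Step 1: Scale → (-2, -9)
Step 2: Rotate 270° → (-9, 2)
Step 3: Translate → (-4, 7)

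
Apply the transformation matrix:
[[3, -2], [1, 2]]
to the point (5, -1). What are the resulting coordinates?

Matrix multiplication:
[[3, -2], [1, 2]] × [5, -1]ᵀ
= [(3)(5) + (-2)(-1), (1)(5) + (2)(-1)]ᵀ
= [17, 3]ᵀ
Result: (17, 3)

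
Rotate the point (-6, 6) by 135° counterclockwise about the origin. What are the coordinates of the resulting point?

Rotation matrix for 135°: [[cos 135°, -sin 135°], [sin 135°, cos 135°]] ≈ [[-0.707107, -0.707107], [0.707107, -0.707107]]
[[-0.707107, -0.707107], [0.707107, -0.707107]] × [-6, 6]ᵀ ≈ [0, -8.4853]ᵀ
Result: (0, -8.4853)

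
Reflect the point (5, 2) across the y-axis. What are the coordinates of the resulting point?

Reflection across y-axis: (5, 2) → (-5, 2)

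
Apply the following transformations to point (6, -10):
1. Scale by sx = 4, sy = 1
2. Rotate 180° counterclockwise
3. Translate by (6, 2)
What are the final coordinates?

Step 1: Scale → (24, -10)
Step 2: Rotate 180° → (-24, 10)
Step 3: Translate → (-18, 12)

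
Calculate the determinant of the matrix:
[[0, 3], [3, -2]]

For a 2×2 matrix [[a, b], [c, d]], det = ad - bc
det = (0)(-2) - (3)(3) = 0 - 9 = -9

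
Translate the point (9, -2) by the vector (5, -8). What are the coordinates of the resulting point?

Translation by (5, -8) (homogeneous matrix [[1, 0, 5], [0, 1, -8], [0, 0, 1]]):
x' = 9 + 5 = 14
y' = -2 + -8 = -10
Result: (14, -10)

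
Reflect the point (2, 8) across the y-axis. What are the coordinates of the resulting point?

Reflection across y-axis: (2, 8) → (-2, 8)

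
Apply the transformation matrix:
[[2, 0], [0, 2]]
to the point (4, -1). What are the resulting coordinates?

Matrix multiplication:
[[2, 0], [0, 2]] × [4, -1]ᵀ
= [(2)(4) + (0)(-1), (0)(4) + (2)(-1)]ᵀ
= [8, -2]ᵀ
Result: (8, -2)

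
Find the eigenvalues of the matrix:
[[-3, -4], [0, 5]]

Characteristic equation: det(A - λI) = 0
λ² - (trace)λ + (det) = 0
trace = -3 + 5 = 2, det = (-3)(5) - (-4)(0) = -15
λ² - (2)λ + (-15) = 0
λ = (2 ± √((2)² - 4·(-15))) / 2 = (2 ± √64) / 2
Solving: λ = -3, 5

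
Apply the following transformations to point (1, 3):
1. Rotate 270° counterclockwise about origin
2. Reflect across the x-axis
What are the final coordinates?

Step 1: Rotate 270° → (3, -1)
Step 2: Reflect across x-axis → (3, 1)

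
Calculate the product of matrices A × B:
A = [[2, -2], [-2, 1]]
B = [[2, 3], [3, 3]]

Matrix multiplication:
C[0][0] = 2×2 + -2×3 = -2
C[0][1] = 2×3 + -2×3 = 0
C[1][0] = -2×2 + 1×3 = -1
C[1][1] = -2×3 + 1×3 = -3
Result: [[-2, 0], [-1, -3]]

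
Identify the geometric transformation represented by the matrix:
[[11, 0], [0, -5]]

This matrix represents: non-uniform scaling by sx = 11, sy = -5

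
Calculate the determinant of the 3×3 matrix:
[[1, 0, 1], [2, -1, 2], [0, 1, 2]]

Expansion along first row:
det = 1·det([[-1,2],[1,2]]) - 0·det([[2,2],[0,2]]) + 1·det([[2,-1],[0,1]])
    = 1·(-1·2 - 2·1) - 0·(2·2 - 2·0) + 1·(2·1 - -1·0)
    = 1·-4 - 0·4 + 1·2
    = -4 + 0 + 2 = -2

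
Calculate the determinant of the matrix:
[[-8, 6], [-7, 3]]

For a 2×2 matrix [[a, b], [c, d]], det = ad - bc
det = (-8)(3) - (6)(-7) = -24 - -42 = 18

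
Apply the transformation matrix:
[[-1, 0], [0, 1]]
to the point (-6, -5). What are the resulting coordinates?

Matrix multiplication:
[[-1, 0], [0, 1]] × [-6, -5]ᵀ
= [(-1)(-6) + (0)(-5), (0)(-6) + (1)(-5)]ᵀ
= [6, -5]ᵀ
Result: (6, -5)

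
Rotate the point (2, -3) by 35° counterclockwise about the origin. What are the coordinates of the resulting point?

Rotation matrix for 35°: [[cos 35°, -sin 35°], [sin 35°, cos 35°]] ≈ [[0.819152, -0.573576], [0.573576, 0.819152]]
[[0.819152, -0.573576], [0.573576, 0.819152]] × [2, -3]ᵀ ≈ [3.3590, -1.3103]ᵀ
Result: (3.3590, -1.3103)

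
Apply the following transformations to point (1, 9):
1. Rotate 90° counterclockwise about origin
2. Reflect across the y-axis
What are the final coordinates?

Step 1: Rotate 90° → (-9, 1)
Step 2: Reflect across y-axis → (9, 1)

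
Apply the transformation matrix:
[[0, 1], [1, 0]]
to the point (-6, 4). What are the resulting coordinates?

Matrix multiplication:
[[0, 1], [1, 0]] × [-6, 4]ᵀ
= [(0)(-6) + (1)(4), (1)(-6) + (0)(4)]ᵀ
= [4, -6]ᵀ
Result: (4, -6)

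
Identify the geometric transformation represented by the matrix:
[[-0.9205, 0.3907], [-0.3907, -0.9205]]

This matrix represents: rotation by 203° counterclockwise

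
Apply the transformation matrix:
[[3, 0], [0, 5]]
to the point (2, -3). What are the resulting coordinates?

Matrix multiplication:
[[3, 0], [0, 5]] × [2, -3]ᵀ
= [(3)(2) + (0)(-3), (0)(2) + (5)(-3)]ᵀ
= [6, -15]ᵀ
Result: (6, -15)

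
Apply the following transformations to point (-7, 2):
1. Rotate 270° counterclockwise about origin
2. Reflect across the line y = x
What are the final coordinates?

Step 1: Rotate 270° → (2, 7)
Step 2: Reflect across line y = x → (7, 2)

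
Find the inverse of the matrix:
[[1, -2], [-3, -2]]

For [[a,b],[c,d]], inverse = (1/det)·[[d,-b],[-c,a]]
det = (1)(-2) - (-2)(-3) = -2 - 6 = -8
Inverse = (1/-8)·[[-2, 2], [3, 1]]
= [[1/4, -1/4], [-3/8, -1/8]]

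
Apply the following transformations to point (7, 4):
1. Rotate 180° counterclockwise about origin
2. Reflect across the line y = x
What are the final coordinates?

Step 1: Rotate 180° → (-7, -4)
Step 2: Reflect across line y = x → (-4, -7)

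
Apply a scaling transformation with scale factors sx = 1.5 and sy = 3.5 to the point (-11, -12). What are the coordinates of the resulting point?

Scaling matrix:
[[1.50, 0], [0, 3.50]]
Result: (-11 × 1.5, -12 × 3.5) = (-16.5, -42)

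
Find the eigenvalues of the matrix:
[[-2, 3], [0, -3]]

Characteristic equation: det(A - λI) = 0
λ² - (trace)λ + (det) = 0
trace = -2 + -3 = -5, det = (-2)(-3) - (3)(0) = 6
λ² - (-5)λ + (6) = 0
λ = (-5 ± √((-5)² - 4·(6))) / 2 = (-5 ± √1) / 2
Solving: λ = -3, -2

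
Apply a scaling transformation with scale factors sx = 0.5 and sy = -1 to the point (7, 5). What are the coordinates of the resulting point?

Scaling matrix:
[[0.50, 0], [0, -1]]
Result: (7 × 0.5, 5 × -1) = (3.5, -5)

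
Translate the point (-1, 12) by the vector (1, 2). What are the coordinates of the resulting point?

Translation by (1, 2) (homogeneous matrix [[1, 0, 1], [0, 1, 2], [0, 0, 1]]):
x' = -1 + 1 = 0
y' = 12 + 2 = 14
Result: (0, 14)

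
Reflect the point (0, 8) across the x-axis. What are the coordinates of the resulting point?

Reflection across x-axis: (0, 8) → (0, -8)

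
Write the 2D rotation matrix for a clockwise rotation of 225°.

Rotation matrix formula: [[cos θ, -sin θ], [sin θ, cos θ]]
A clockwise rotation by 225° is equivalent to a counterclockwise rotation by -225°.
For θ = -225°:
cos(-225°) = -√2/2
sin(-225°) = √2/2
Result: [[-√2/2, -√2/2], [√2/2, -√2/2]]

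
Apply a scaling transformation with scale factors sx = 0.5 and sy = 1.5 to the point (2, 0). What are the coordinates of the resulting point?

Scaling matrix:
[[0.50, 0], [0, 1.50]]
Result: (2 × 0.5, 0 × 1.5) = (1, 0)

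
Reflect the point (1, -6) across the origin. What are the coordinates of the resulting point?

Reflection across origin: (1, -6) → (-1, 6)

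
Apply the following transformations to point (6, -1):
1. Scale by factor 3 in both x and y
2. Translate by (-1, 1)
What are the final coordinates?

Step 1: Scale (6, -1) by 3 → (18, -3)
Step 2: Translate by (-1, 1) → (17, -2)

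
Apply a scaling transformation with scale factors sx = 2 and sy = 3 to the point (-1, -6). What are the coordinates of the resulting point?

Scaling matrix:
[[2, 0], [0, 3]]
Result: (-1 × 2, -6 × 3) = (-2, -18)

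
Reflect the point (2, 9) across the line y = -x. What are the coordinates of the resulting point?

Reflection across line y = -x: (2, 9) → (-9, -2)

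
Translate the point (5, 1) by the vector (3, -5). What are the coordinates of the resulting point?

Translation by (3, -5) (homogeneous matrix [[1, 0, 3], [0, 1, -5], [0, 0, 1]]):
x' = 5 + 3 = 8
y' = 1 + -5 = -4
Result: (8, -4)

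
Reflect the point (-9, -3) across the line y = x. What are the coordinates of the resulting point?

Reflection across line y = x: (-9, -3) → (-3, -9)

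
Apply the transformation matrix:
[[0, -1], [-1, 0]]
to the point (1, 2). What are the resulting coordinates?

Matrix multiplication:
[[0, -1], [-1, 0]] × [1, 2]ᵀ
= [(0)(1) + (-1)(2), (-1)(1) + (0)(2)]ᵀ
= [-2, -1]ᵀ
Result: (-2, -1)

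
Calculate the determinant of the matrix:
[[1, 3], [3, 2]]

For a 2×2 matrix [[a, b], [c, d]], det = ad - bc
det = (1)(2) - (3)(3) = 2 - 9 = -7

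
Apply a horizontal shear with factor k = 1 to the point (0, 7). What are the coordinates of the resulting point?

Shear matrix for horizontal shear with factor k = 1:
[[1, 1], [0, 1]]
Result: (0, 7) → (7, 7)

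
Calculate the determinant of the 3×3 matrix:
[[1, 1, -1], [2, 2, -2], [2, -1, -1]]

Expansion along first row:
det = 1·det([[2,-2],[-1,-1]]) - 1·det([[2,-2],[2,-1]]) + -1·det([[2,2],[2,-1]])
    = 1·(2·-1 - -2·-1) - 1·(2·-1 - -2·2) + -1·(2·-1 - 2·2)
    = 1·-4 - 1·2 + -1·-6
    = -4 + -2 + 6 = 0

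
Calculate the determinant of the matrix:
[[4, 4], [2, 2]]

For a 2×2 matrix [[a, b], [c, d]], det = ad - bc
det = (4)(2) - (4)(2) = 8 - 8 = 0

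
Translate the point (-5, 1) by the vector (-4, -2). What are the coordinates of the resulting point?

Translation by (-4, -2) (homogeneous matrix [[1, 0, -4], [0, 1, -2], [0, 0, 1]]):
x' = -5 + -4 = -9
y' = 1 + -2 = -1
Result: (-9, -1)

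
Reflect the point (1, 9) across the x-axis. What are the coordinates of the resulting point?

Reflection across x-axis: (1, 9) → (1, -9)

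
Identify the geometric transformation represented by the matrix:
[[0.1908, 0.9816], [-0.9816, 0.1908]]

This matrix represents: rotation by 281° counterclockwise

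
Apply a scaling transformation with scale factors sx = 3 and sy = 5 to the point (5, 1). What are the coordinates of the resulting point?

Scaling matrix:
[[3, 0], [0, 5]]
Result: (5 × 3, 1 × 5) = (15, 5)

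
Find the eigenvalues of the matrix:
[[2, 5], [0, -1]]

Characteristic equation: det(A - λI) = 0
λ² - (trace)λ + (det) = 0
trace = 2 + -1 = 1, det = (2)(-1) - (5)(0) = -2
λ² - (1)λ + (-2) = 0
λ = (1 ± √((1)² - 4·(-2))) / 2 = (1 ± √9) / 2
Solving: λ = -1, 2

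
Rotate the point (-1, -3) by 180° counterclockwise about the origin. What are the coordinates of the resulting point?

Rotation matrix for 180°: [[cos 180°, -sin 180°], [sin 180°, cos 180°]] = [[-1, 0], [0, -1]]
[[-1, 0], [0, -1]] × [-1, -3]ᵀ = [1, 3]ᵀ
Result: (1, 3)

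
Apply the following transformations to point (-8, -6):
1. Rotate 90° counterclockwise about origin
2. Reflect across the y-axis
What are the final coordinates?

Step 1: Rotate 90° → (6, -8)
Step 2: Reflect across y-axis → (-6, -8)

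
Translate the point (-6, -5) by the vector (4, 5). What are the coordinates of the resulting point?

Translation by (4, 5) (homogeneous matrix [[1, 0, 4], [0, 1, 5], [0, 0, 1]]):
x' = -6 + 4 = -2
y' = -5 + 5 = 0
Result: (-2, 0)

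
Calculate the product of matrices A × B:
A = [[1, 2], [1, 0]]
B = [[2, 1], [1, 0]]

Matrix multiplication:
C[0][0] = 1×2 + 2×1 = 4
C[0][1] = 1×1 + 2×0 = 1
C[1][0] = 1×2 + 0×1 = 2
C[1][1] = 1×1 + 0×0 = 1
Result: [[4, 1], [2, 1]]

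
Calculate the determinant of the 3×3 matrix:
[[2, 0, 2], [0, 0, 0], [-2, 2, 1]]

Expansion along first row:
det = 2·det([[0,0],[2,1]]) - 0·det([[0,0],[-2,1]]) + 2·det([[0,0],[-2,2]])
    = 2·(0·1 - 0·2) - 0·(0·1 - 0·-2) + 2·(0·2 - 0·-2)
    = 2·0 - 0·0 + 2·0
    = 0 + 0 + 0 = 0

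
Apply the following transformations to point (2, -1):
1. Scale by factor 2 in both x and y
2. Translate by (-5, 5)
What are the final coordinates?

Step 1: Scale (2, -1) by 2 → (4, -2)
Step 2: Translate by (-5, 5) → (-1, 3)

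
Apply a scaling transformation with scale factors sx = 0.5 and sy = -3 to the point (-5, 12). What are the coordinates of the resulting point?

Scaling matrix:
[[0.50, 0], [0, -3]]
Result: (-5 × 0.5, 12 × -3) = (-2.5, -36)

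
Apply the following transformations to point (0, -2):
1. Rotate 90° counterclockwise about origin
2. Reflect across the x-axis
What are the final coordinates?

Step 1: Rotate 90° → (2, 0)
Step 2: Reflect across x-axis → (2, 0)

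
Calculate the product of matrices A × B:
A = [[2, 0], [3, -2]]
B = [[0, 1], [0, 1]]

Matrix multiplication:
C[0][0] = 2×0 + 0×0 = 0
C[0][1] = 2×1 + 0×1 = 2
C[1][0] = 3×0 + -2×0 = 0
C[1][1] = 3×1 + -2×1 = 1
Result: [[0, 2], [0, 1]]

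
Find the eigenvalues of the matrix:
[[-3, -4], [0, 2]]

Characteristic equation: det(A - λI) = 0
λ² - (trace)λ + (det) = 0
trace = -3 + 2 = -1, det = (-3)(2) - (-4)(0) = -6
λ² - (-1)λ + (-6) = 0
λ = (-1 ± √((-1)² - 4·(-6))) / 2 = (-1 ± √25) / 2
Solving: λ = -3, 2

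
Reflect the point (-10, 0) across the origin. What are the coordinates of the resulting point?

Reflection across origin: (-10, 0) → (10, 0)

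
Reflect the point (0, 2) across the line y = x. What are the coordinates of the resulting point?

Reflection across line y = x: (0, 2) → (2, 0)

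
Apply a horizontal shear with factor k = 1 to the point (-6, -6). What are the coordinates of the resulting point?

Shear matrix for horizontal shear with factor k = 1:
[[1, 1], [0, 1]]
Result: (-6, -6) → (-12, -6)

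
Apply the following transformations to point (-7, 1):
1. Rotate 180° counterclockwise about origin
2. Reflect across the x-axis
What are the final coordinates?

Step 1: Rotate 180° → (7, -1)
Step 2: Reflect across x-axis → (7, 1)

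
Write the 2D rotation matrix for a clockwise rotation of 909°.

Rotation matrix formula: [[cos θ, -sin θ], [sin θ, cos θ]]
A clockwise rotation by 909° is equivalent to a counterclockwise rotation by -909°.
For θ = -909°:
cos(-909°) = -0.9877
sin(-909°) = 0.1564
Result: [[-0.9877, -0.1564], [0.1564, -0.9877]]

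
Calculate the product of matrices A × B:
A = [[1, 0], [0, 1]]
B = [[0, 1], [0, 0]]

Matrix multiplication:
C[0][0] = 1×0 + 0×0 = 0
C[0][1] = 1×1 + 0×0 = 1
C[1][0] = 0×0 + 1×0 = 0
C[1][1] = 0×1 + 1×0 = 0
Result: [[0, 1], [0, 0]]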